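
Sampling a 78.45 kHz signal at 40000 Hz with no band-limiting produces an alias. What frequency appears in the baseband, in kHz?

Nyquist = 40,000/2 = 20,000 Hz; 78,450 Hz exceeds it.
Alias = |78,450 − 2×40,000| = |78,450 − 80,000| = 1,550 Hz = 1.55 kHz.

1.55 kHz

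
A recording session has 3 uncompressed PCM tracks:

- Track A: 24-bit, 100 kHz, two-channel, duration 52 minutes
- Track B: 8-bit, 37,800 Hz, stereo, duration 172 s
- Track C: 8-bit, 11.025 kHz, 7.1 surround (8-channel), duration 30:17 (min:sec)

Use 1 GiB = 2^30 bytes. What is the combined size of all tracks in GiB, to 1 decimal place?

Track A: 52 minutes = 3,120 s; 100,000 × 3,120 × 3 × 2 = 1,872,000,000 bytes.
Track B: 37,800 × 172 × 1 × 2 = 13,003,200 bytes.
Track C: 30:17 (min:sec) = 1,817 s; 11,025 × 1,817 × 1 × 8 = 160,259,400 bytes.
Total = 2,045,262,600 bytes = 1.9 GiB.

1.9 GiB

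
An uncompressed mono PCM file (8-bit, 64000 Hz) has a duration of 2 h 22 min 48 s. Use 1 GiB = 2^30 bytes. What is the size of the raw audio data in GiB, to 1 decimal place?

Duration = 2 h 22 min 48 s = 8,568 s.
Bytes = 64,000 samples/s × 8,568 s × 1 bytes/sample × 1 ch = 548,352,000 bytes.
548,352,000 / 1,073,741,824 = 0.5 GiB.

0.5 GiB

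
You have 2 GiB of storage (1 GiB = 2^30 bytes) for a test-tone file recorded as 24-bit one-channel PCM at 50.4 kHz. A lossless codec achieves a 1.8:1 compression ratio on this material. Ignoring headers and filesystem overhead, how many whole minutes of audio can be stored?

426 minutes

Uncompressed byte rate = 50,400 × 3 × 1 = 151,200 bytes/s.
After 1.8:1 compression, effective rate ≈ 84000 bytes/s.
Capacity = 2 × 1,073,741,824 = 2,147,483,648 bytes.
2,147,483,648 / effective rate ≈ 25565.28 s → 426 minutes.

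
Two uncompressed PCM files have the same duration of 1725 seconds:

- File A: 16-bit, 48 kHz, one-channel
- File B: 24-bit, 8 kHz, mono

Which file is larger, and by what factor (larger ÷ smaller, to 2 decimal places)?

File A, by a factor of 4.00

File A: 48,000 × 2 × 1 = 96,000 bytes/s.
File B: 8,000 × 3 × 1 = 24,000 bytes/s.
File A is larger; ratio = 165,600,000 / 41,400,000 = 4.00.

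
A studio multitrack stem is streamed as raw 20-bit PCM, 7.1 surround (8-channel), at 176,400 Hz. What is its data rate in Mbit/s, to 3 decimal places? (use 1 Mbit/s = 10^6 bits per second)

Bit rate = 176,400 × 20 × 8 = 28,224,000 bits/s.
= 28.224 Mbit/s.

28.224 Mbit/s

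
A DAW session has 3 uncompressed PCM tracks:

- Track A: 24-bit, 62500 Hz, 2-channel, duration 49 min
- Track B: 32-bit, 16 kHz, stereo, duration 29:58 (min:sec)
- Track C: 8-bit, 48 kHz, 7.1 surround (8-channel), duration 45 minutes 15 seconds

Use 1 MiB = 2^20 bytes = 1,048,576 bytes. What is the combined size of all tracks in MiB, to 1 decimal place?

2265.2 MiB

Track A: 49 min = 2,940 s; 62,500 × 2,940 × 3 × 2 = 1,102,500,000 bytes.
Track B: 29:58 (min:sec) = 1,798 s; 16,000 × 1,798 × 4 × 2 = 230,144,000 bytes.
Track C: 45 minutes 15 seconds = 2,715 s; 48,000 × 2,715 × 1 × 8 = 1,042,560,000 bytes.
Total = 2,375,204,000 bytes = 2265.2 MiB.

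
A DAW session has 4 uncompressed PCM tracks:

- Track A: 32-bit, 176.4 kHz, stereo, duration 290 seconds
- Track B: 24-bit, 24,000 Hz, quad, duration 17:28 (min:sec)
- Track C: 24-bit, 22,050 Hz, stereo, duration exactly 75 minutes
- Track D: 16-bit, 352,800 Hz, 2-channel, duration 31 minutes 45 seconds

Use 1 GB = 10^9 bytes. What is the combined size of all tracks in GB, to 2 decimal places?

Track A: 176,400 × 290 × 4 × 2 = 409,248,000 bytes.
Track B: 17:28 (min:sec) = 1,048 s; 24,000 × 1,048 × 3 × 4 = 301,824,000 bytes.
Track C: exactly 75 minutes = 4,500 s; 22,050 × 4,500 × 3 × 2 = 595,350,000 bytes.
Track D: 31 minutes 45 seconds = 1,905 s; 352,800 × 1,905 × 2 × 2 = 2,688,336,000 bytes.
Total = 3,994,758,000 bytes = 3.99 GB.

3.99 GB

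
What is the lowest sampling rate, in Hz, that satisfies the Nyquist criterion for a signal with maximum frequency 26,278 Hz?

Minimum sample rate = 2 × 26,278 Hz = 52,556 Hz.

52,556 Hz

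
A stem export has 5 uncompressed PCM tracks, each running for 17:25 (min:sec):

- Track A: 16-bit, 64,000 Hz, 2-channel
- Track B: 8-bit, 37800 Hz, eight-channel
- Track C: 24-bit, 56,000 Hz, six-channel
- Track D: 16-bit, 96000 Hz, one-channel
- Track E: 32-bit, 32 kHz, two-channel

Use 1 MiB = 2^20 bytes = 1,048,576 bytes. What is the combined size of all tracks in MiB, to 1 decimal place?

2007.5 MiB

17:25 (min:sec) = 1,045 s.
Track A: 64,000 × 1,045 × 2 × 2 = 267,520,000 bytes.
Track B: 37,800 × 1,045 × 1 × 8 = 316,008,000 bytes.
Track C: 56,000 × 1,045 × 3 × 6 = 1,053,360,000 bytes.
Track D: 96,000 × 1,045 × 2 × 1 = 200,640,000 bytes.
Track E: 32,000 × 1,045 × 4 × 2 = 267,520,000 bytes.
Total = 2,105,048,000 bytes = 2007.5 MiB.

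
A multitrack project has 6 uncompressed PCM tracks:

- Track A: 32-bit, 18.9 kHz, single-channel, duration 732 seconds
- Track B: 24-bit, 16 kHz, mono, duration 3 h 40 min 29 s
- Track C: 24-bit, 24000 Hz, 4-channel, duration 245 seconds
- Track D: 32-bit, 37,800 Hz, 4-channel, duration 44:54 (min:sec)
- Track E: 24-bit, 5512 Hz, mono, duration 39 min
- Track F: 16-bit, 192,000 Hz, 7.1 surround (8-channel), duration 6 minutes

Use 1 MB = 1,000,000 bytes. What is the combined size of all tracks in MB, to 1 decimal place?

3534.8 MB

Track A: 18,900 × 732 × 4 × 1 = 55,339,200 bytes.
Track B: 3 h 40 min 29 s = 13,229 s; 16,000 × 13,229 × 3 × 1 = 634,992,000 bytes.
Track C: 24,000 × 245 × 3 × 4 = 70,560,000 bytes.
Track D: 44:54 (min:sec) = 2,694 s; 37,800 × 2,694 × 4 × 4 = 1,629,331,200 bytes.
Track E: 39 min = 2,340 s; 5,512 × 2,340 × 3 × 1 = 38,694,240 bytes.
Track F: 6 minutes = 360 s; 192,000 × 360 × 2 × 8 = 1,105,920,000 bytes.
Total = 3,534,836,640 bytes = 3534.8 MB.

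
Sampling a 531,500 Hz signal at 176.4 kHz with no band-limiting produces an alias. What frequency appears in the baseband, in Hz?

Nyquist = 176,400/2 = 88,200 Hz; 531,500 Hz exceeds it.
Alias = |531,500 − 3×176,400| = |531,500 − 529,200| = 2,300 Hz.

2,300 Hz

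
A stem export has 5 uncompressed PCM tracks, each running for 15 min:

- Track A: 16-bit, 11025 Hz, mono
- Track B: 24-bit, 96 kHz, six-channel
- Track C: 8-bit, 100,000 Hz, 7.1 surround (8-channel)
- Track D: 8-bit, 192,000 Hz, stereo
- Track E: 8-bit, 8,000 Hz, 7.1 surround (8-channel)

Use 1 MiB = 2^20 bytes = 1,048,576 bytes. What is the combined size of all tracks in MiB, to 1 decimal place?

15 min = 900 s.
Track A: 11,025 × 900 × 2 × 1 = 19,845,000 bytes.
Track B: 96,000 × 900 × 3 × 6 = 1,555,200,000 bytes.
Track C: 100,000 × 900 × 1 × 8 = 720,000,000 bytes.
Track D: 192,000 × 900 × 1 × 2 = 345,600,000 bytes.
Track E: 8,000 × 900 × 1 × 8 = 57,600,000 bytes.
Total = 2,698,245,000 bytes = 2573.2 MiB.

2573.2 MiB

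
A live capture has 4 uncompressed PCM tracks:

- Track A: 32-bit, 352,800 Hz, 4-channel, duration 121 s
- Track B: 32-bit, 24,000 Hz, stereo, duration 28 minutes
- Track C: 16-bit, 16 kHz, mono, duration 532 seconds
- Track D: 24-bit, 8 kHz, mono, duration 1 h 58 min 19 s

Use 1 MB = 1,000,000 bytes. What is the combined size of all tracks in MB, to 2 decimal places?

Track A: 352,800 × 121 × 4 × 4 = 683,020,800 bytes.
Track B: 28 minutes = 1,680 s; 24,000 × 1,680 × 4 × 2 = 322,560,000 bytes.
Track C: 16,000 × 532 × 2 × 1 = 17,024,000 bytes.
Track D: 1 h 58 min 19 s = 7,099 s; 8,000 × 7,099 × 3 × 1 = 170,376,000 bytes.
Total = 1,192,980,800 bytes = 1192.98 MB.

1192.98 MB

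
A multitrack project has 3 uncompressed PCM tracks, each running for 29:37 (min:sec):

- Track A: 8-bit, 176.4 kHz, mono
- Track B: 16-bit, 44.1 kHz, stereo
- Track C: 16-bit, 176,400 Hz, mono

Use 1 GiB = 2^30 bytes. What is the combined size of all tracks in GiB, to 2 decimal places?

29:37 (min:sec) = 1,777 s.
Track A: 176,400 × 1,777 × 1 × 1 = 313,462,800 bytes.
Track B: 44,100 × 1,777 × 2 × 2 = 313,462,800 bytes.
Track C: 176,400 × 1,777 × 2 × 1 = 626,925,600 bytes.
Total = 1,253,851,200 bytes = 1.17 GiB.

1.17 GiB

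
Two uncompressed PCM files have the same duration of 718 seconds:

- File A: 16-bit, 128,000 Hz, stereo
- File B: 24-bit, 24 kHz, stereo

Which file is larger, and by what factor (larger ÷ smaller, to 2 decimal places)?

File A, by a factor of 3.56

File A: 128,000 × 2 × 2 = 512,000 bytes/s.
File B: 24,000 × 3 × 2 = 144,000 bytes/s.
File A is larger; ratio = 367,616,000 / 103,392,000 = 3.56.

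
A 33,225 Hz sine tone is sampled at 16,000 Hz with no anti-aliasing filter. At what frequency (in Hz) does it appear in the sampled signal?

1,225 Hz

Nyquist = 16,000/2 = 8,000 Hz; 33,225 Hz exceeds it.
Alias = |33,225 − 2×16,000| = |33,225 − 32,000| = 1,225 Hz.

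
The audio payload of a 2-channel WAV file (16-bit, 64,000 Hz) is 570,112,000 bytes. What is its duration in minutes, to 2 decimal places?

Byte rate = 64,000 × 2 × 2 = 256,000 bytes/s.
Duration = 570,112,000 / 256,000 = 2,227 s.
2,227 s / 60 = 37.12 minutes.

37.12 minutes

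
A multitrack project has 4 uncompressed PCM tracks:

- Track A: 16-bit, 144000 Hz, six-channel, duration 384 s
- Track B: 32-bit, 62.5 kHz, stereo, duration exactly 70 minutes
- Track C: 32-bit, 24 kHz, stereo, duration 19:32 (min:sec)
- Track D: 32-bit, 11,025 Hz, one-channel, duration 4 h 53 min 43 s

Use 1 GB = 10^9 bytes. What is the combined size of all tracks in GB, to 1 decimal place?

3.8 GB

Track A: 144,000 × 384 × 2 × 6 = 663,552,000 bytes.
Track B: exactly 70 minutes = 4,200 s; 62,500 × 4,200 × 4 × 2 = 2,100,000,000 bytes.
Track C: 19:32 (min:sec) = 1,172 s; 24,000 × 1,172 × 4 × 2 = 225,024,000 bytes.
Track D: 4 h 53 min 43 s = 17,623 s; 11,025 × 17,623 × 4 × 1 = 777,174,300 bytes.
Total = 3,765,750,300 bytes = 3.8 GB.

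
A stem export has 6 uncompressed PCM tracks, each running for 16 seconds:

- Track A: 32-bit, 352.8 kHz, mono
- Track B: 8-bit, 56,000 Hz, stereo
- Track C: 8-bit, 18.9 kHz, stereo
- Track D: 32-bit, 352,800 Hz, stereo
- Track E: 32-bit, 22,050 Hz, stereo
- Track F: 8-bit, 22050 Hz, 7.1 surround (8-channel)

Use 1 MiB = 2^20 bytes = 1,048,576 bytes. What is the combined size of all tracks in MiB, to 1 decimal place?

Track A: 352,800 × 16 × 4 × 1 = 22,579,200 bytes.
Track B: 56,000 × 16 × 1 × 2 = 1,792,000 bytes.
Track C: 18,900 × 16 × 1 × 2 = 604,800 bytes.
Track D: 352,800 × 16 × 4 × 2 = 45,158,400 bytes.
Track E: 22,050 × 16 × 4 × 2 = 2,822,400 bytes.
Track F: 22,050 × 16 × 1 × 8 = 2,822,400 bytes.
Total = 75,779,200 bytes = 72.3 MiB.

72.3 MiB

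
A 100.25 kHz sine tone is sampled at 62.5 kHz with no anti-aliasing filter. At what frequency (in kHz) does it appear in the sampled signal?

24.75 kHz

Nyquist = 62,500/2 = 31,250 Hz; 100,250 Hz exceeds it.
Alias = |100,250 − 2×62,500| = |100,250 − 125,000| = 24,750 Hz = 24.75 kHz.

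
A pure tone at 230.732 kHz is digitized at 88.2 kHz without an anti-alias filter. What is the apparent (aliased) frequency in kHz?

33.868 kHz

Nyquist = 88,200/2 = 44,100 Hz; 230,732 Hz exceeds it.
Alias = |230,732 − 3×88,200| = |230,732 − 264,600| = 33,868 Hz = 33.868 kHz.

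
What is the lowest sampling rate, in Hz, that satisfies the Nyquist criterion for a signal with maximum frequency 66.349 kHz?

132,698 Hz

Minimum sample rate = 2 × 66,349 Hz = 132,698 Hz.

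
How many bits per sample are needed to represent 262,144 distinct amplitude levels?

18 bits

log2(262,144) = 18.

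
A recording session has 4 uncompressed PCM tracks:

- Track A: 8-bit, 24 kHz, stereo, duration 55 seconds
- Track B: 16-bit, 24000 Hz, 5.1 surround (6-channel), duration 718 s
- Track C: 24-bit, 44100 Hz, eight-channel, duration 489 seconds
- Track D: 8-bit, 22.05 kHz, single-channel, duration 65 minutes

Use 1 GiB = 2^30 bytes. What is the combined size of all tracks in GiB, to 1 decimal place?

Track A: 24,000 × 55 × 1 × 2 = 2,640,000 bytes.
Track B: 24,000 × 718 × 2 × 6 = 206,784,000 bytes.
Track C: 44,100 × 489 × 3 × 8 = 517,557,600 bytes.
Track D: 65 minutes = 3,900 s; 22,050 × 3,900 × 1 × 1 = 85,995,000 bytes.
Total = 812,976,600 bytes = 0.8 GiB.

0.8 GiB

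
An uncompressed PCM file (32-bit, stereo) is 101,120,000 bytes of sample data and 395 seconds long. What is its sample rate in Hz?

Bytes = sample_rate × seconds × bytes_per_sample × channels.
sample_rate = 101,120,000 / (395 × 4 × 2) = 101,120,000 / 3,160 = 32,000 Hz.

32,000 Hz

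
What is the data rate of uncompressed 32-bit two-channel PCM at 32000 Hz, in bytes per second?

256,000 bytes/s

Bit rate = 32,000 × 32 × 2 = 2,048,000 bits/s.
2,048,000 / 8 = 256,000 bytes/s.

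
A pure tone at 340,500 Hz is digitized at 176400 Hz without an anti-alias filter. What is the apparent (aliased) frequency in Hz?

Nyquist = 176,400/2 = 88,200 Hz; 340,500 Hz exceeds it.
Alias = |340,500 − 2×176,400| = |340,500 − 352,800| = 12,300 Hz.

12,300 Hz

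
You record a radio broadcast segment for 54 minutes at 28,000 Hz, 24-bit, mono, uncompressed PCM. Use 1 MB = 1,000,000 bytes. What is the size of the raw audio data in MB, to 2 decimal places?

272.16 MB

Duration = 54 minutes = 3,240 s.
Bytes = 28,000 samples/s × 3,240 s × 3 bytes/sample × 1 ch = 272,160,000 bytes.
272,160,000 / 1,000,000 = 272.16 MB.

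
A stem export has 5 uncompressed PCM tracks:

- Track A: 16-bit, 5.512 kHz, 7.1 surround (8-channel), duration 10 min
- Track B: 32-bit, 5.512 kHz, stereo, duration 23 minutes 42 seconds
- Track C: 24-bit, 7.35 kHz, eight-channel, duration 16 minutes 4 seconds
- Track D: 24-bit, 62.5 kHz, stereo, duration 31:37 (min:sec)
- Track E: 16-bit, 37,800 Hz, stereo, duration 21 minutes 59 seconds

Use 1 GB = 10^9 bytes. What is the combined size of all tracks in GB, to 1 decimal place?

Track A: 10 min = 600 s; 5,512 × 600 × 2 × 8 = 52,915,200 bytes.
Track B: 23 minutes 42 seconds = 1,422 s; 5,512 × 1,422 × 4 × 2 = 62,704,512 bytes.
Track C: 16 minutes 4 seconds = 964 s; 7,350 × 964 × 3 × 8 = 170,049,600 bytes.
Track D: 31:37 (min:sec) = 1,897 s; 62,500 × 1,897 × 3 × 2 = 711,375,000 bytes.
Track E: 21 minutes 59 seconds = 1,319 s; 37,800 × 1,319 × 2 × 2 = 199,432,800 bytes.
Total = 1,196,477,112 bytes = 1.2 GB.

1.2 GB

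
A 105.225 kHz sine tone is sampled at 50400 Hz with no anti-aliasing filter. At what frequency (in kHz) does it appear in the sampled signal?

Nyquist = 50,400/2 = 25,200 Hz; 105,225 Hz exceeds it.
Alias = |105,225 − 2×50,400| = |105,225 − 100,800| = 4,425 Hz = 4.425 kHz.

4.425 kHz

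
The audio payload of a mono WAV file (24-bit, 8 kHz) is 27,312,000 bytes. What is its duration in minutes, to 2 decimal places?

18.97 minutes

Byte rate = 8,000 × 3 × 1 = 24,000 bytes/s.
Duration = 27,312,000 / 24,000 = 1,138 s.
1,138 s / 60 = 18.97 minutes.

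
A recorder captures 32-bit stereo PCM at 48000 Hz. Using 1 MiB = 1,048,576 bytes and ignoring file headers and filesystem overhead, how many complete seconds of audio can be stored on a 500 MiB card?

1,365 seconds

Uncompressed byte rate = 48,000 × 4 × 2 = 384,000 bytes/s.
Capacity = 500 × 1,048,576 = 524,288,000 bytes.
524,288,000 / 384,000 ≈ 1365.33 s → 1,365 seconds.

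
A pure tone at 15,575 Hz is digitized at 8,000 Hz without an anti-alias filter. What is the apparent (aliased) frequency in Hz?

Nyquist = 8,000/2 = 4,000 Hz; 15,575 Hz exceeds it.
Alias = |15,575 − 2×8,000| = |15,575 − 16,000| = 425 Hz.

425 Hz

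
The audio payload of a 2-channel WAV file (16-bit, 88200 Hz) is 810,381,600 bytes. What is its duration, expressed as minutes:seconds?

Byte rate = 88,200 × 2 × 2 = 352,800 bytes/s.
Duration = 810,381,600 / 352,800 = 2,297 s.
2,297 s = 38:17.

38:17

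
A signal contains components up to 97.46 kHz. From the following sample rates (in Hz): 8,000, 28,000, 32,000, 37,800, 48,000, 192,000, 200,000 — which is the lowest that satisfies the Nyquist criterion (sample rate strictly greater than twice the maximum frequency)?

Need sample rate > 2 × 97,460 = 194,920 Hz.
Lowest listed rate above 194,920 Hz is 200,000 Hz.

200,000 Hz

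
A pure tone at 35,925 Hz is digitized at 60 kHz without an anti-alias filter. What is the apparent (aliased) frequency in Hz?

Nyquist = 60,000/2 = 30,000 Hz; 35,925 Hz exceeds it.
Alias = |35,925 − 1×60,000| = |35,925 − 60,000| = 24,075 Hz.

24,075 Hz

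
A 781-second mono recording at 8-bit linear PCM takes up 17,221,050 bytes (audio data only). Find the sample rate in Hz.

Bytes = sample_rate × seconds × bytes_per_sample × channels.
sample_rate = 17,221,050 / (781 × 1 × 1) = 17,221,050 / 781 = 22,050 Hz.

22,050 Hz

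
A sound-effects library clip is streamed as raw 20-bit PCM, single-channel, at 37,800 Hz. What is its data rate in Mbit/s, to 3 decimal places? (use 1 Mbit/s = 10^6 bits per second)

0.756 Mbit/s

Bit rate = 37,800 × 20 × 1 = 756,000 bits/s.
= 0.756 Mbit/s.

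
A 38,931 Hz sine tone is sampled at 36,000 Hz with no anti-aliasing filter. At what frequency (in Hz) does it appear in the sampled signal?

Nyquist = 36,000/2 = 18,000 Hz; 38,931 Hz exceeds it.
Alias = |38,931 − 1×36,000| = |38,931 − 36,000| = 2,931 Hz.

2,931 Hz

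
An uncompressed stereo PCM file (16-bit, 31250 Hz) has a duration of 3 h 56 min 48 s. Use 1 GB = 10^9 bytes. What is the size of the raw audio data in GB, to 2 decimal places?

Duration = 3 h 56 min 48 s = 14,208 s.
Bytes = 31,250 samples/s × 14,208 s × 2 bytes/sample × 2 ch = 1,776,000,000 bytes.
1,776,000,000 / 1,000,000,000 = 1.78 GB.

1.78 GB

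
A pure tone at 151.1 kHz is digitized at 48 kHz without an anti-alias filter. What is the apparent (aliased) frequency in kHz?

Nyquist = 48,000/2 = 24,000 Hz; 151,100 Hz exceeds it.
Alias = |151,100 − 3×48,000| = |151,100 − 144,000| = 7,100 Hz = 7.1 kHz.

7.1 kHz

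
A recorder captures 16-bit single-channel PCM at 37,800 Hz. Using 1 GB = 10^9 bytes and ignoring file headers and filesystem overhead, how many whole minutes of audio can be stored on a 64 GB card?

14,109 minutes

Uncompressed byte rate = 37,800 × 2 × 1 = 75,600 bytes/s.
Capacity = 64 × 1,000,000,000 = 64,000,000,000 bytes.
64,000,000,000 / 75,600 ≈ 846560.85 s → 14,109 minutes.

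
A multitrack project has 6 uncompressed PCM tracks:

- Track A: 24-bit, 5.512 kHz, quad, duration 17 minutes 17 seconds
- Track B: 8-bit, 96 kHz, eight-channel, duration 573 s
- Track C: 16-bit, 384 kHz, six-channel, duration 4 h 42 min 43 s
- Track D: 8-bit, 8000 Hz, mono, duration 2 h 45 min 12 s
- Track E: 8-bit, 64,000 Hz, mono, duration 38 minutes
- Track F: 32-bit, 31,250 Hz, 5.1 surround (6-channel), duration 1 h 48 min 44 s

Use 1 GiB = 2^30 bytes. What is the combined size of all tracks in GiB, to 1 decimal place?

78.0 GiB

Track A: 17 minutes 17 seconds = 1,037 s; 5,512 × 1,037 × 3 × 4 = 68,591,328 bytes.
Track B: 96,000 × 573 × 1 × 8 = 440,064,000 bytes.
Track C: 4 h 42 min 43 s = 16,963 s; 384,000 × 16,963 × 2 × 6 = 78,165,504,000 bytes.
Track D: 2 h 45 min 12 s = 9,912 s; 8,000 × 9,912 × 1 × 1 = 79,296,000 bytes.
Track E: 38 minutes = 2,280 s; 64,000 × 2,280 × 1 × 1 = 145,920,000 bytes.
Track F: 1 h 48 min 44 s = 6,524 s; 31,250 × 6,524 × 4 × 6 = 4,893,000,000 bytes.
Total = 83,792,375,328 bytes = 78.0 GiB.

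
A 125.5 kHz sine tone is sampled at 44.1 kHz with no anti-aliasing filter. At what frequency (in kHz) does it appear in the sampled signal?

6.8 kHz

Nyquist = 44,100/2 = 22,050 Hz; 125,500 Hz exceeds it.
Alias = |125,500 − 3×44,100| = |125,500 − 132,300| = 6,800 Hz = 6.8 kHz.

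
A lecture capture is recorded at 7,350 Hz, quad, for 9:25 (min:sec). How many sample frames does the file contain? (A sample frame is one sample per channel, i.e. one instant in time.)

4,152,750 sample frames

9:25 (min:sec) = 565 s.
7,350 samples/s × 565 s = 4,152,750 frames.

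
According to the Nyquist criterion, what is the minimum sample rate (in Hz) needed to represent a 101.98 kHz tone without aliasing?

Minimum sample rate = 2 × 101,980 Hz = 203,960 Hz.

203,960 Hz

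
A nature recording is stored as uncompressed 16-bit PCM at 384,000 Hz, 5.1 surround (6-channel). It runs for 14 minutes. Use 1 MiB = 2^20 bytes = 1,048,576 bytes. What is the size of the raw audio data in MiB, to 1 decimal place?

3691.4 MiB

Duration = 14 minutes = 840 s.
Bytes = 384,000 samples/s × 840 s × 2 bytes/sample × 6 ch = 3,870,720,000 bytes.
3,870,720,000 / 1,048,576 = 3691.4 MiB.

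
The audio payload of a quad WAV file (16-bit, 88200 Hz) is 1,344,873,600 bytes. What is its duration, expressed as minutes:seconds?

31:46

Byte rate = 88,200 × 2 × 4 = 705,600 bytes/s.
Duration = 1,344,873,600 / 705,600 = 1,906 s.
1,906 s = 31:46.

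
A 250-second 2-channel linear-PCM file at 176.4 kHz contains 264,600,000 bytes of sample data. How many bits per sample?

24 bits

Bytes per sample = 264,600,000 / (176,400 × 250 × 2) = 264,600,000 / 88,200,000 = 3.
Bit depth = 3 × 8 = 24 bits.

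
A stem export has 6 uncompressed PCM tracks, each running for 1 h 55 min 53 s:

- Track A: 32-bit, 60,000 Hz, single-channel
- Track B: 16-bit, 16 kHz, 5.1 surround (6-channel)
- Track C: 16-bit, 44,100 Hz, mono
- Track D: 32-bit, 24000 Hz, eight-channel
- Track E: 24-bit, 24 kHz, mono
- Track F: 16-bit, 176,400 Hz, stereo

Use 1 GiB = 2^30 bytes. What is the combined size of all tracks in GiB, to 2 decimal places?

1 h 55 min 53 s = 6,953 s.
Track A: 60,000 × 6,953 × 4 × 1 = 1,668,720,000 bytes.
Track B: 16,000 × 6,953 × 2 × 6 = 1,334,976,000 bytes.
Track C: 44,100 × 6,953 × 2 × 1 = 613,254,600 bytes.
Track D: 24,000 × 6,953 × 4 × 8 = 5,339,904,000 bytes.
Track E: 24,000 × 6,953 × 3 × 1 = 500,616,000 bytes.
Track F: 176,400 × 6,953 × 2 × 2 = 4,906,036,800 bytes.
Total = 14,363,507,400 bytes = 13.38 GiB.

13.38 GiB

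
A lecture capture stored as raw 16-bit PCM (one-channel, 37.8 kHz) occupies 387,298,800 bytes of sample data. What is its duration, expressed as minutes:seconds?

Byte rate = 37,800 × 2 × 1 = 75,600 bytes/s.
Duration = 387,298,800 / 75,600 = 5,123 s.
5,123 s = 85:23.

85:23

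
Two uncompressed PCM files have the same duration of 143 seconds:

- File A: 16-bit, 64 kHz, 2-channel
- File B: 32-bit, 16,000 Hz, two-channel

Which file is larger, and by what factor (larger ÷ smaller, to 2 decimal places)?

File A, by a factor of 2.00

File A: 64,000 × 2 × 2 = 256,000 bytes/s.
File B: 16,000 × 4 × 2 = 128,000 bytes/s.
File A is larger; ratio = 36,608,000 / 18,304,000 = 2.00.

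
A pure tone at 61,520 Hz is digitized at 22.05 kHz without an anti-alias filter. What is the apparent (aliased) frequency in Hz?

Nyquist = 22,050/2 = 11,025 Hz; 61,520 Hz exceeds it.
Alias = |61,520 − 3×22,050| = |61,520 − 66,150| = 4,630 Hz.

4,630 Hz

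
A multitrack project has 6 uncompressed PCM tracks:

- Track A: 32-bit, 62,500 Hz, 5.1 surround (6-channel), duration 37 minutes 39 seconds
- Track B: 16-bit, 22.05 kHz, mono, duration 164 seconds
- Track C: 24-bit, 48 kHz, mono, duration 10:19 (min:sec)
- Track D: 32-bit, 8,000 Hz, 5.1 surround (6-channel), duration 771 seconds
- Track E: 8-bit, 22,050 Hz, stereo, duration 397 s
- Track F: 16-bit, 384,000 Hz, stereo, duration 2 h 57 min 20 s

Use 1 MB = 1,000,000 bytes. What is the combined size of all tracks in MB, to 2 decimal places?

19993.45 MB

Track A: 37 minutes 39 seconds = 2,259 s; 62,500 × 2,259 × 4 × 6 = 3,388,500,000 bytes.
Track B: 22,050 × 164 × 2 × 1 = 7,232,400 bytes.
Track C: 10:19 (min:sec) = 619 s; 48,000 × 619 × 3 × 1 = 89,136,000 bytes.
Track D: 8,000 × 771 × 4 × 6 = 148,032,000 bytes.
Track E: 22,050 × 397 × 1 × 2 = 17,507,700 bytes.
Track F: 2 h 57 min 20 s = 10,640 s; 384,000 × 10,640 × 2 × 2 = 16,343,040,000 bytes.
Total = 19,993,448,100 bytes = 19993.45 MB.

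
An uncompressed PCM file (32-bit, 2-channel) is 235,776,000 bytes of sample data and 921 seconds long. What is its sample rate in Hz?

32,000 Hz

Bytes = sample_rate × seconds × bytes_per_sample × channels.
sample_rate = 235,776,000 / (921 × 4 × 2) = 235,776,000 / 7,368 = 32,000 Hz.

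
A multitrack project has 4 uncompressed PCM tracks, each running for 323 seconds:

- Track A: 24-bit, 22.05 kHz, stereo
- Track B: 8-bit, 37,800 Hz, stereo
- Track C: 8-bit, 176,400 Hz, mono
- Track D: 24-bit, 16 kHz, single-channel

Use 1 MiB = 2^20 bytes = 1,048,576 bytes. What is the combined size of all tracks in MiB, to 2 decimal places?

Track A: 22,050 × 323 × 3 × 2 = 42,732,900 bytes.
Track B: 37,800 × 323 × 1 × 2 = 24,418,800 bytes.
Track C: 176,400 × 323 × 1 × 1 = 56,977,200 bytes.
Track D: 16,000 × 323 × 3 × 1 = 15,504,000 bytes.
Total = 139,632,900 bytes = 133.16 MiB.

133.16 MiB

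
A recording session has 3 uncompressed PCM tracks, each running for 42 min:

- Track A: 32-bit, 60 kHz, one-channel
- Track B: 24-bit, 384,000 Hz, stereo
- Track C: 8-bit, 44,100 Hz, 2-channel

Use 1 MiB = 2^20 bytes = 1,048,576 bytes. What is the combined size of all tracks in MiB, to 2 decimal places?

42 min = 2,520 s.
Track A: 60,000 × 2,520 × 4 × 1 = 604,800,000 bytes.
Track B: 384,000 × 2,520 × 3 × 2 = 5,806,080,000 bytes.
Track C: 44,100 × 2,520 × 1 × 2 = 222,264,000 bytes.
Total = 6,633,144,000 bytes = 6325.86 MiB.

6325.86 MiB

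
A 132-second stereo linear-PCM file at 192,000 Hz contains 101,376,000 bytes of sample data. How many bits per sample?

Bytes per sample = 101,376,000 / (192,000 × 132 × 2) = 101,376,000 / 50,688,000 = 2.
Bit depth = 2 × 8 = 16 bits.

16 bits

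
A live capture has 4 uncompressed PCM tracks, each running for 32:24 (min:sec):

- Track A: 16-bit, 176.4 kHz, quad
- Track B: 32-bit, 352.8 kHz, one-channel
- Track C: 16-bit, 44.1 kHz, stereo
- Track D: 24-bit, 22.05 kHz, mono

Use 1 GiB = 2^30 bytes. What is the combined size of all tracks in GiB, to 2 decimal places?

32:24 (min:sec) = 1,944 s.
Track A: 176,400 × 1,944 × 2 × 4 = 2,743,372,800 bytes.
Track B: 352,800 × 1,944 × 4 × 1 = 2,743,372,800 bytes.
Track C: 44,100 × 1,944 × 2 × 2 = 342,921,600 bytes.
Track D: 22,050 × 1,944 × 3 × 1 = 128,595,600 bytes.
Total = 5,958,262,800 bytes = 5.55 GiB.

5.55 GiB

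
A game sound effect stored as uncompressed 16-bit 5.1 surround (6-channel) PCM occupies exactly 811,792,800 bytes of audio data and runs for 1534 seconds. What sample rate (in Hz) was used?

Bytes = sample_rate × seconds × bytes_per_sample × channels.
sample_rate = 811,792,800 / (1,534 × 2 × 6) = 811,792,800 / 18,408 = 44,100 Hz.

44,100 Hz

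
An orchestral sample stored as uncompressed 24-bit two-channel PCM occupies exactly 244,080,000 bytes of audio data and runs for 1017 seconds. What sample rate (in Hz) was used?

40,000 Hz

Bytes = sample_rate × seconds × bytes_per_sample × channels.
sample_rate = 244,080,000 / (1,017 × 3 × 2) = 244,080,000 / 6,102 = 40,000 Hz.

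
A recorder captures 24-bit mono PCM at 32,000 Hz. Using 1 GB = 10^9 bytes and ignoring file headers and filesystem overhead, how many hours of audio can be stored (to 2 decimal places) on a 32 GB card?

Uncompressed byte rate = 32,000 × 3 × 1 = 96,000 bytes/s.
Capacity = 32 × 1,000,000,000 = 32,000,000,000 bytes.
32,000,000,000 / 96,000 ≈ 333333.33 s → 92.59 hours.

92.59 hours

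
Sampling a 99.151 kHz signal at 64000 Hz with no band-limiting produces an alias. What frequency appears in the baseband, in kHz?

Nyquist = 64,000/2 = 32,000 Hz; 99,151 Hz exceeds it.
Alias = |99,151 − 2×64,000| = |99,151 − 128,000| = 28,849 Hz = 28.849 kHz.

28.849 kHz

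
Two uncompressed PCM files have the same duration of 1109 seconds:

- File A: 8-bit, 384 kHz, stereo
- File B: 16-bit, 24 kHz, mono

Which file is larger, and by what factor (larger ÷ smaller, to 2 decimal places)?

File A, by a factor of 16.00

File A: 384,000 × 1 × 2 = 768,000 bytes/s.
File B: 24,000 × 2 × 1 = 48,000 bytes/s.
File A is larger; ratio = 851,712,000 / 53,232,000 = 16.00.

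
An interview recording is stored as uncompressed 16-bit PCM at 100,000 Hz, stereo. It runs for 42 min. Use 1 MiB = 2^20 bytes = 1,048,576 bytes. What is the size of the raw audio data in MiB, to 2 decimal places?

961.30 MiB

Duration = 42 min = 2,520 s.
Bytes = 100,000 samples/s × 2,520 s × 2 bytes/sample × 2 ch = 1,008,000,000 bytes.
1,008,000,000 / 1,048,576 = 961.30 MiB.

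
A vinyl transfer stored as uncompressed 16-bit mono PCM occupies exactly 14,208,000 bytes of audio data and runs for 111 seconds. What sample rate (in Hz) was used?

Bytes = sample_rate × seconds × bytes_per_sample × channels.
sample_rate = 14,208,000 / (111 × 2 × 1) = 14,208,000 / 222 = 64,000 Hz.

64,000 Hz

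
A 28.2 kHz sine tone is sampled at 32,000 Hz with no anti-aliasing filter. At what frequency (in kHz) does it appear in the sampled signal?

3.8 kHz

Nyquist = 32,000/2 = 16,000 Hz; 28,200 Hz exceeds it.
Alias = |28,200 − 1×32,000| = |28,200 − 32,000| = 3,800 Hz = 3.8 kHz.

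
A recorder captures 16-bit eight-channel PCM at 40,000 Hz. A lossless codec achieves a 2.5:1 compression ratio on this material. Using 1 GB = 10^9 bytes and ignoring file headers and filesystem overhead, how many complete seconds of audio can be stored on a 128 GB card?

500,000 seconds

Uncompressed byte rate = 40,000 × 2 × 8 = 640,000 bytes/s.
After 2.5:1 compression, effective rate ≈ 256000 bytes/s.
Capacity = 128 × 1,000,000,000 = 128,000,000,000 bytes.
128,000,000,000 / effective rate ≈ 500000 s → 500,000 seconds.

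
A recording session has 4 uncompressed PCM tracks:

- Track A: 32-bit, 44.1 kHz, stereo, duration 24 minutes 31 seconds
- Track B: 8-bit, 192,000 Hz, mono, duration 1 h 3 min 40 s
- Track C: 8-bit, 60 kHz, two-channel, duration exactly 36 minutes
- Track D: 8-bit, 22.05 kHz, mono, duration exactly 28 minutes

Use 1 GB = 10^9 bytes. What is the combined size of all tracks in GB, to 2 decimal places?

1.55 GB

Track A: 24 minutes 31 seconds = 1,471 s; 44,100 × 1,471 × 4 × 2 = 518,968,800 bytes.
Track B: 1 h 3 min 40 s = 3,820 s; 192,000 × 3,820 × 1 × 1 = 733,440,000 bytes.
Track C: exactly 36 minutes = 2,160 s; 60,000 × 2,160 × 1 × 2 = 259,200,000 bytes.
Track D: exactly 28 minutes = 1,680 s; 22,050 × 1,680 × 1 × 1 = 37,044,000 bytes.
Total = 1,548,652,800 bytes = 1.55 GB.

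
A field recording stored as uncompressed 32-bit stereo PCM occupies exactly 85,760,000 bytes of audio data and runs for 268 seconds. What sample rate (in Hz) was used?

40,000 Hz

Bytes = sample_rate × seconds × bytes_per_sample × channels.
sample_rate = 85,760,000 / (268 × 4 × 2) = 85,760,000 / 2,144 = 40,000 Hz.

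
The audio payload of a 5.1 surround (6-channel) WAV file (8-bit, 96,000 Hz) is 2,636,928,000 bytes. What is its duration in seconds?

4,578 seconds

Byte rate = 96,000 × 1 × 6 = 576,000 bytes/s.
Duration = 2,636,928,000 / 576,000 = 4,578 s.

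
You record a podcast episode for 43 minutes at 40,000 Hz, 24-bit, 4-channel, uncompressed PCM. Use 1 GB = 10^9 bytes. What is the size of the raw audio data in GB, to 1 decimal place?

1.2 GB

Duration = 43 minutes = 2,580 s.
Bytes = 40,000 samples/s × 2,580 s × 3 bytes/sample × 4 ch = 1,238,400,000 bytes.
1,238,400,000 / 1,000,000,000 = 1.2 GB.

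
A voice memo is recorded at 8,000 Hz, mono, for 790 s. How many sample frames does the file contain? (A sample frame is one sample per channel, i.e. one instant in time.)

8,000 samples/s × 790 s = 6,320,000 frames.

6,320,000 sample frames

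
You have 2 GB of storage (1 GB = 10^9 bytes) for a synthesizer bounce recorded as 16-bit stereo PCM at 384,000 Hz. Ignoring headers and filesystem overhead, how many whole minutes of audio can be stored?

Uncompressed byte rate = 384,000 × 2 × 2 = 1,536,000 bytes/s.
Capacity = 2 × 1,000,000,000 = 2,000,000,000 bytes.
2,000,000,000 / 1,536,000 ≈ 1302.08 s → 21 minutes.

21 minutes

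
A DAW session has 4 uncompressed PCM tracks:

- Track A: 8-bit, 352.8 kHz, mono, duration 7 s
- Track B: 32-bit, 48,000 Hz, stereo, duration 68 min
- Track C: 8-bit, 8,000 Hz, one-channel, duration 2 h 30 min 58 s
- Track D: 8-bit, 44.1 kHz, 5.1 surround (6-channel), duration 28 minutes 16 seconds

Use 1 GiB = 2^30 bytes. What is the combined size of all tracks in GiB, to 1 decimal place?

1.9 GiB

Track A: 352,800 × 7 × 1 × 1 = 2,469,600 bytes.
Track B: 68 min = 4,080 s; 48,000 × 4,080 × 4 × 2 = 1,566,720,000 bytes.
Track C: 2 h 30 min 58 s = 9,058 s; 8,000 × 9,058 × 1 × 1 = 72,464,000 bytes.
Track D: 28 minutes 16 seconds = 1,696 s; 44,100 × 1,696 × 1 × 6 = 448,761,600 bytes.
Total = 2,090,415,200 bytes = 1.9 GiB.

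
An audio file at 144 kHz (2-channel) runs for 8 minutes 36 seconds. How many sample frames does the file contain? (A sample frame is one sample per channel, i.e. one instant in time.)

8 minutes 36 seconds = 516 s.
144,000 samples/s × 516 s = 74,304,000 frames.

74,304,000 sample frames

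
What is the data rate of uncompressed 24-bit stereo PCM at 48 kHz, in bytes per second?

Bit rate = 48,000 × 24 × 2 = 2,304,000 bits/s.
2,304,000 / 8 = 288,000 bytes/s.

288,000 bytes/s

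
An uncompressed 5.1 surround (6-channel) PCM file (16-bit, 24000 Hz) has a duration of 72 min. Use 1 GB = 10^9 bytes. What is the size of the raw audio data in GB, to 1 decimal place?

1.2 GB

Duration = 72 min = 4,320 s.
Bytes = 24,000 samples/s × 4,320 s × 2 bytes/sample × 6 ch = 1,244,160,000 bytes.
1,244,160,000 / 1,000,000,000 = 1.2 GB.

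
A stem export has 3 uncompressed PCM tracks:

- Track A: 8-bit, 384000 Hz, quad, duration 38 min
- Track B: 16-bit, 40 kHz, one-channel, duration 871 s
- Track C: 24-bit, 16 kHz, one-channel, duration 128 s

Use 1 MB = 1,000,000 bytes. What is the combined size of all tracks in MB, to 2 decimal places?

3577.90 MB

Track A: 38 min = 2,280 s; 384,000 × 2,280 × 1 × 4 = 3,502,080,000 bytes.
Track B: 40,000 × 871 × 2 × 1 = 69,680,000 bytes.
Track C: 16,000 × 128 × 3 × 1 = 6,144,000 bytes.
Total = 3,577,904,000 bytes = 3577.90 MB.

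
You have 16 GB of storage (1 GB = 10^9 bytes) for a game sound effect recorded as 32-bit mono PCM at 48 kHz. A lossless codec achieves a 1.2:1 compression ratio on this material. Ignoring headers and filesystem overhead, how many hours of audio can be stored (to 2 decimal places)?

Uncompressed byte rate = 48,000 × 4 × 1 = 192,000 bytes/s.
After 1.2:1 compression, effective rate ≈ 160000 bytes/s.
Capacity = 16 × 1,000,000,000 = 16,000,000,000 bytes.
16,000,000,000 / effective rate ≈ 100000 s → 27.78 hours.

27.78 hours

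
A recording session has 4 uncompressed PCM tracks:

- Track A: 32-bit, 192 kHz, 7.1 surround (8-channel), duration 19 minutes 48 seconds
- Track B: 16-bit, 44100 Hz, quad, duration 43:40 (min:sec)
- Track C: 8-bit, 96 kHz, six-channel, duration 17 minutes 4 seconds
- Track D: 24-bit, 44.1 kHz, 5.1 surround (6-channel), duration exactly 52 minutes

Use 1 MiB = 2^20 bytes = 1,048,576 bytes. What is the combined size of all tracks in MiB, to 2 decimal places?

Track A: 19 minutes 48 seconds = 1,188 s; 192,000 × 1,188 × 4 × 8 = 7,299,072,000 bytes.
Track B: 43:40 (min:sec) = 2,620 s; 44,100 × 2,620 × 2 × 4 = 924,336,000 bytes.
Track C: 17 minutes 4 seconds = 1,024 s; 96,000 × 1,024 × 1 × 6 = 589,824,000 bytes.
Track D: exactly 52 minutes = 3,120 s; 44,100 × 3,120 × 3 × 6 = 2,476,656,000 bytes.
Total = 11,289,888,000 bytes = 10766.88 MiB.

10766.88 MiB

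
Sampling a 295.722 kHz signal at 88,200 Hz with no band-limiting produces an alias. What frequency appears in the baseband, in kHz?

31.122 kHz

Nyquist = 88,200/2 = 44,100 Hz; 295,722 Hz exceeds it.
Alias = |295,722 − 3×88,200| = |295,722 − 264,600| = 31,122 Hz = 31.122 kHz.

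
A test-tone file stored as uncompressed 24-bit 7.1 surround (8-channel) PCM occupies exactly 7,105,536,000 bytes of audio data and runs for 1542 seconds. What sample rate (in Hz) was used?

Bytes = sample_rate × seconds × bytes_per_sample × channels.
sample_rate = 7,105,536,000 / (1,542 × 3 × 8) = 7,105,536,000 / 37,008 = 192,000 Hz.

192,000 Hz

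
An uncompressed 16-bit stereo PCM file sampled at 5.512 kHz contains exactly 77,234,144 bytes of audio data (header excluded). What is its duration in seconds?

3,503 seconds

Byte rate = 5,512 × 2 × 2 = 22,048 bytes/s.
Duration = 77,234,144 / 22,048 = 3,503 s.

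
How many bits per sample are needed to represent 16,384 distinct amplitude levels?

log2(16,384) = 14.

14 bits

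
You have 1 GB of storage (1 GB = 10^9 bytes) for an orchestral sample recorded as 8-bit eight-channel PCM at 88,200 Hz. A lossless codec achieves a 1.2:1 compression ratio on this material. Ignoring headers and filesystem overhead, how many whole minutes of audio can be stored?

28 minutes

Uncompressed byte rate = 88,200 × 1 × 8 = 705,600 bytes/s.
After 1.2:1 compression, effective rate ≈ 588000 bytes/s.
Capacity = 1 × 1,000,000,000 = 1,000,000,000 bytes.
1,000,000,000 / effective rate ≈ 1700.68 s → 28 minutes.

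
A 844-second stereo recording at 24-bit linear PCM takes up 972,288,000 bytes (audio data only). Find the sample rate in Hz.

192,000 Hz

Bytes = sample_rate × seconds × bytes_per_sample × channels.
sample_rate = 972,288,000 / (844 × 3 × 2) = 972,288,000 / 5,064 = 192,000 Hz.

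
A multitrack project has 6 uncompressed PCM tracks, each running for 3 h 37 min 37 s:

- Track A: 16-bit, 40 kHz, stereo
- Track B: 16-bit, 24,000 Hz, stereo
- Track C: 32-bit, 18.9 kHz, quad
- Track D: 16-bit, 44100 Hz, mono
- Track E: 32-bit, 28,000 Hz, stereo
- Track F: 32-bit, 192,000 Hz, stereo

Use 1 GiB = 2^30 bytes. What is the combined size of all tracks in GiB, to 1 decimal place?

3 h 37 min 37 s = 13,057 s.
Track A: 40,000 × 13,057 × 2 × 2 = 2,089,120,000 bytes.
Track B: 24,000 × 13,057 × 2 × 2 = 1,253,472,000 bytes.
Track C: 18,900 × 13,057 × 4 × 4 = 3,948,436,800 bytes.
Track D: 44,100 × 13,057 × 2 × 1 = 1,151,627,400 bytes.
Track E: 28,000 × 13,057 × 4 × 2 = 2,924,768,000 bytes.
Track F: 192,000 × 13,057 × 4 × 2 = 20,055,552,000 bytes.
Total = 31,422,976,200 bytes = 29.3 GiB.

29.3 GiB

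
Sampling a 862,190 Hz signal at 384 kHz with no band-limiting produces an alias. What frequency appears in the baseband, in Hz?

94,190 Hz

Nyquist = 384,000/2 = 192,000 Hz; 862,190 Hz exceeds it.
Alias = |862,190 − 2×384,000| = |862,190 − 768,000| = 94,190 Hz.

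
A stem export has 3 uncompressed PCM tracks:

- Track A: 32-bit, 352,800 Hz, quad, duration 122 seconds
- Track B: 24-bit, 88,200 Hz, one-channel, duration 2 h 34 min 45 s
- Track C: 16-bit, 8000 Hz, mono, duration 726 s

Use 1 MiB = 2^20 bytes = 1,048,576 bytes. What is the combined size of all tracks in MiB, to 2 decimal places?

3010.84 MiB

Track A: 352,800 × 122 × 4 × 4 = 688,665,600 bytes.
Track B: 2 h 34 min 45 s = 9,285 s; 88,200 × 9,285 × 3 × 1 = 2,456,811,000 bytes.
Track C: 8,000 × 726 × 2 × 1 = 11,616,000 bytes.
Total = 3,157,092,600 bytes = 3010.84 MiB.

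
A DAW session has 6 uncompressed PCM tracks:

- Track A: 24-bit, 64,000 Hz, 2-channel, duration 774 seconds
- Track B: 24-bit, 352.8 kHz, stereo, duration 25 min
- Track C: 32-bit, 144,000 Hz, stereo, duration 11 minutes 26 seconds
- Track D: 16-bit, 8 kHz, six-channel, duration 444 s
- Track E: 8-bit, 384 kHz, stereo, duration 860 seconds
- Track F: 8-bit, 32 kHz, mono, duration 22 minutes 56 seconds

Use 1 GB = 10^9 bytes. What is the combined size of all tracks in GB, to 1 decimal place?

Track A: 64,000 × 774 × 3 × 2 = 297,216,000 bytes.
Track B: 25 min = 1,500 s; 352,800 × 1,500 × 3 × 2 = 3,175,200,000 bytes.
Track C: 11 minutes 26 seconds = 686 s; 144,000 × 686 × 4 × 2 = 790,272,000 bytes.
Track D: 8,000 × 444 × 2 × 6 = 42,624,000 bytes.
Track E: 384,000 × 860 × 1 × 2 = 660,480,000 bytes.
Track F: 22 minutes 56 seconds = 1,376 s; 32,000 × 1,376 × 1 × 1 = 44,032,000 bytes.
Total = 5,009,824,000 bytes = 5.0 GB.

5.0 GB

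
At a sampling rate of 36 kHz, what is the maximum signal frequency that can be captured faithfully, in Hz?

Nyquist frequency = sample rate / 2 = 36,000 / 2 = 18,000 Hz.

18,000 Hz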